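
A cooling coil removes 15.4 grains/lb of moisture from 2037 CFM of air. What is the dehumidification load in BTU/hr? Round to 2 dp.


Q = 0.68 * 2037 * 15.4 = 21331.46 BTU/hr

21331.46 BTU/hr


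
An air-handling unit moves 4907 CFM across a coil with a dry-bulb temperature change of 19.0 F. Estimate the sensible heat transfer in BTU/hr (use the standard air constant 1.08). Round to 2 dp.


Q = 1.08 * 4907 * 19.0 = 100691.64 BTU/hr

100691.64 BTU/hr


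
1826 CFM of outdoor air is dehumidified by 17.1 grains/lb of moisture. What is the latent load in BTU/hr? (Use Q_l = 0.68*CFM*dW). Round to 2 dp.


Q = 0.68 * 1826 * 17.1 = 21232.73 BTU/hr

21232.73 BTU/hr


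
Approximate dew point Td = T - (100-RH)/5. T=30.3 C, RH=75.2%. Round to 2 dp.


Td = 30.3 - (100-75.2)/5 = 25.34 C

25.34 C


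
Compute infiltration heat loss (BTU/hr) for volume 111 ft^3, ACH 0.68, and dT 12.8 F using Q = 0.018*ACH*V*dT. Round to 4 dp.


Q = 0.018 * 0.68 * 111 * 12.8 = 17.3906 BTU/hr

17.3906 BTU/hr


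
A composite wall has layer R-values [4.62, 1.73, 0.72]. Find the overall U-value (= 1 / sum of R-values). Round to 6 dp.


R_total = 4.62 + 1.73 + 0.72 = 7.07
U = 1/7.07 = 0.141443

0.141443


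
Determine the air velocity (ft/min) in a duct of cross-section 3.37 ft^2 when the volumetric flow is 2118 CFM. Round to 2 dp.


V = 2118 / 3.37 = 628.49 ft/min

628.49 ft/min


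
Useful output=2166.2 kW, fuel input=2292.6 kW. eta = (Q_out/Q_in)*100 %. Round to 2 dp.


eta = (2166.2/2292.6)*100 = 94.49 %

94.49 %


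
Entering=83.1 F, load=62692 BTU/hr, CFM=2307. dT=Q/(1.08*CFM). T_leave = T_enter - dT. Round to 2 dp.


dT = 62692/(1.08*2307) = 25.1617
T_leave = 83.1 - 25.1617 = 57.94 F

57.94 F


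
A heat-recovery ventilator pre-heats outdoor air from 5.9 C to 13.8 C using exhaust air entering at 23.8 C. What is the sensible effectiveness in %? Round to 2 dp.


eff = (13.8-5.9)/(23.8-5.9)*100 = 44.13 %

44.13 %


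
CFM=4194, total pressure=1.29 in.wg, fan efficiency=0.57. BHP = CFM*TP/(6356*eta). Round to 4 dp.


BHP = 4194 * 1.29 / (6356 * 0.57) = 1.4933 hp

1.4933 hp


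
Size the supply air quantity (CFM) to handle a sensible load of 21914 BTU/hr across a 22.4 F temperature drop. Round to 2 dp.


CFM = 21914 / (1.08 * 22.4) = 905.84

905.84 CFM


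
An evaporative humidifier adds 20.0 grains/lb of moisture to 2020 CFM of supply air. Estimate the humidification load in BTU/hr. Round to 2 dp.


Q = 0.68 * 2020 * 20.0 = 27472.00 BTU/hr

27472.00 BTU/hr


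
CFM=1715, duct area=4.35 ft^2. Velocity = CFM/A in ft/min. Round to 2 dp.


V = 1715 / 4.35 = 394.25 ft/min

394.25 ft/min


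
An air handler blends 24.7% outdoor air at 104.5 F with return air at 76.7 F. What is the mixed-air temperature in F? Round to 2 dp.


T_mix = 76.7 + (24.7/100)*(104.5-76.7) = 83.57 F

83.57 F


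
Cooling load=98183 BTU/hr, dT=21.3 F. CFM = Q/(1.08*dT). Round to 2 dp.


CFM = 98183 / (1.08 * 21.3) = 4268.08

4268.08 CFM


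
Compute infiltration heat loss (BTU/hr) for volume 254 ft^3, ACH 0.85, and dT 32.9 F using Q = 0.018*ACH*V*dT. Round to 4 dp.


Q = 0.018 * 0.85 * 254 * 32.9 = 127.8560 BTU/hr

127.8560 BTU/hr


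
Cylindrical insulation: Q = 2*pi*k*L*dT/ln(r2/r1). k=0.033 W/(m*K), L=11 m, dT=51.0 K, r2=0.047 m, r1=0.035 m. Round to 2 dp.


Q = 2*pi*0.033*11*51.0/ln(0.047/0.035) = 394.58 W

394.58 W


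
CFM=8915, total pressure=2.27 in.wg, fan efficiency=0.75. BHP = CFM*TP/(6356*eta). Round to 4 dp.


BHP = 8915 * 2.27 / (6356 * 0.75) = 4.2452 hp

4.2452 hp


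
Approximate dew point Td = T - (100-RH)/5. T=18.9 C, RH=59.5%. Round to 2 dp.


Td = 18.9 - (100-59.5)/5 = 10.80 C

10.80 C


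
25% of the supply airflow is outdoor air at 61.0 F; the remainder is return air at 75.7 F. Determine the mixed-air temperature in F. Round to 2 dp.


T_mix = 0.25*61.0 + 0.75*75.7 = 72.03 F

72.03 F


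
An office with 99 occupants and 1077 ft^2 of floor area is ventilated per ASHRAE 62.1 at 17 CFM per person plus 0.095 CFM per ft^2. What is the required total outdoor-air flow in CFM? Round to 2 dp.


Total = 99*17 + 1077*0.095 = 1785.32 CFM

1785.32 CFM


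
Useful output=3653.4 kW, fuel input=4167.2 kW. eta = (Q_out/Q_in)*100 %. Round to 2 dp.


eta = (3653.4/4167.2)*100 = 87.67 %

87.67 %


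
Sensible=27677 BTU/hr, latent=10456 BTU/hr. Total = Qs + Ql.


Qt = 27677 + 10456 = 38133 BTU/hr

38133 BTU/hr


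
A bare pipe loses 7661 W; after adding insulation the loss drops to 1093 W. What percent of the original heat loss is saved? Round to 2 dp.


Savings = ((7661-1093)/7661)*100 = 85.73 %

85.73 %


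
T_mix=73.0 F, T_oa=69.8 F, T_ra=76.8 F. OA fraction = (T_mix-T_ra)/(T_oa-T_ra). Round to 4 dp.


frac = (73.0 - 76.8) / (69.8 - 76.8) = 0.5429

0.5429


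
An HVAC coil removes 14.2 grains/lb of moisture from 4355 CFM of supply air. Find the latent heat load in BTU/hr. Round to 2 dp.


Q = 0.68 * 4355 * 14.2 = 42051.88 BTU/hr

42051.88 BTU/hr


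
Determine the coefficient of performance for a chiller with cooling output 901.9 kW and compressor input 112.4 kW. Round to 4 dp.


COP = 901.9 / 112.4 = 8.0240

8.0240


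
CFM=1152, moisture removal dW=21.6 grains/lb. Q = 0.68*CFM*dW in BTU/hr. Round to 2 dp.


Q = 0.68 * 1152 * 21.6 = 16920.58 BTU/hr

16920.58 BTU/hr


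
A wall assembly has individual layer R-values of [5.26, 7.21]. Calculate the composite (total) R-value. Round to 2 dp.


R_total = 5.26 + 7.21 = 12.47

12.47


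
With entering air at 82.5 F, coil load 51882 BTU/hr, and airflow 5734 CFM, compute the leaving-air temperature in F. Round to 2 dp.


dT = 51882/(1.08*5734) = 8.3779
T_leave = 82.5 - 8.3779 = 74.12 F

74.12 F


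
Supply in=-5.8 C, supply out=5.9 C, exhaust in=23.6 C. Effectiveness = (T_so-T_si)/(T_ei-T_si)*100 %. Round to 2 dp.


eff = (5.9-(-5.8))/(23.6-(-5.8))*100 = 39.80 %

39.80 %


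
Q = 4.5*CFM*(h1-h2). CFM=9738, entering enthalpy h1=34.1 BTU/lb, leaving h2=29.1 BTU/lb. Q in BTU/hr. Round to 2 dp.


Q = 4.5 * 9738 * (34.1 - 29.1) = 219105.00 BTU/hr

219105.00 BTU/hr


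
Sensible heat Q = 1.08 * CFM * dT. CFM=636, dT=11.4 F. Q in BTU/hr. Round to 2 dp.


Q = 1.08 * 636 * 11.4 = 7830.43 BTU/hr

7830.43 BTU/hr


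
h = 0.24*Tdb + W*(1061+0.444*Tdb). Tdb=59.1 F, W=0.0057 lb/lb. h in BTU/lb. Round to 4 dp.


h = 0.24*59.1 + 0.0057*(1061+0.444*59.1) = 20.3813 BTU/lb

20.3813 BTU/lb


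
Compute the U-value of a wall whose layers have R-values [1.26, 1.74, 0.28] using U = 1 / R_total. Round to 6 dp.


R_total = 1.26 + 1.74 + 0.28 = 3.28
U = 1/3.28 = 0.304878

0.304878


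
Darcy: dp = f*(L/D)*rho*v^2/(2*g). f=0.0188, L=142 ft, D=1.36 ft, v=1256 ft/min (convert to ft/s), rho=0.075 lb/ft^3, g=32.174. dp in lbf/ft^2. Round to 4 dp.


v_fps = 1256/60 = 20.9333 ft/s
dp = 0.0188*(142/1.36)*0.075*20.9333^2/(2*32.174) = 1.0026 lbf/ft^2

1.0026 lbf/ft^2


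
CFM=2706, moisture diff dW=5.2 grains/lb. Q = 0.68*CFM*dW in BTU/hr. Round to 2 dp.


Q = 0.68 * 2706 * 5.2 = 9568.42 BTU/hr

9568.42 BTU/hr


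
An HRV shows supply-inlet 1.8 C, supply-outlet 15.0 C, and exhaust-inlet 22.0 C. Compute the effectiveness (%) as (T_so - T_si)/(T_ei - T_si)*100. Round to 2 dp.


eff = (15.0-1.8)/(22.0-1.8)*100 = 65.35 %

65.35 %


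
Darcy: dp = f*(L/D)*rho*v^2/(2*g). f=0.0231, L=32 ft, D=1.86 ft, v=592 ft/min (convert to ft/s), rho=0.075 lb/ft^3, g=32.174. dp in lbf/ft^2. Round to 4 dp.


v_fps = 592/60 = 9.8667 ft/s
dp = 0.0231*(32/1.86)*0.075*9.8667^2/(2*32.174) = 0.0451 lbf/ft^2

0.0451 lbf/ft^2


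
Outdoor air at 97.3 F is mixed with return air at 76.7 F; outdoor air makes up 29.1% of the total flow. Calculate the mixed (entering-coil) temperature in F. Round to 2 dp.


T_mix = 76.7 + (29.1/100)*(97.3-76.7) = 82.69 F

82.69 F


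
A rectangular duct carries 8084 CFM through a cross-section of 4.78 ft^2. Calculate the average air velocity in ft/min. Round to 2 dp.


V = 8084 / 4.78 = 1691.21 ft/min

1691.21 ft/min


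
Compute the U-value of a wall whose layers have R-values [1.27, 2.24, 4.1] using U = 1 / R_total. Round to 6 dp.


R_total = 1.27 + 2.24 + 4.1 = 7.61
U = 1/7.61 = 0.131406

0.131406


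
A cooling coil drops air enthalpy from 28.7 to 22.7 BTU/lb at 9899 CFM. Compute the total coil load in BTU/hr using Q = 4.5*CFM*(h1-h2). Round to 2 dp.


Q = 4.5 * 9899 * (28.7 - 22.7) = 267273.00 BTU/hr

267273.00 BTU/hr


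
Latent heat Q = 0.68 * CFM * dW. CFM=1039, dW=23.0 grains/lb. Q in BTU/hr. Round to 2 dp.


Q = 0.68 * 1039 * 23.0 = 16249.96 BTU/hr

16249.96 BTU/hr


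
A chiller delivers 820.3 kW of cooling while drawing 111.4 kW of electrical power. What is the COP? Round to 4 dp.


COP = 820.3 / 111.4 = 7.3636

7.3636


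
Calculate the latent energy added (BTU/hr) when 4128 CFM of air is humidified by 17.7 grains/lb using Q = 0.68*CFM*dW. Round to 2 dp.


Q = 0.68 * 4128 * 17.7 = 49684.61 BTU/hr

49684.61 BTU/hr


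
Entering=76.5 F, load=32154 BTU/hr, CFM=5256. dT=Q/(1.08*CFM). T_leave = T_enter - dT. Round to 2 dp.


dT = 32154/(1.08*5256) = 5.6644
T_leave = 76.5 - 5.6644 = 70.84 F

70.84 F


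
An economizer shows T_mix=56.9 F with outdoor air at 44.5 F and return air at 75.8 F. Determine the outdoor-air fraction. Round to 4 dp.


frac = (56.9 - 75.8) / (44.5 - 75.8) = 0.6038

0.6038


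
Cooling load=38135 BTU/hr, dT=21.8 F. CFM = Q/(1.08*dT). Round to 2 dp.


CFM = 38135 / (1.08 * 21.8) = 1619.73

1619.73 CFM


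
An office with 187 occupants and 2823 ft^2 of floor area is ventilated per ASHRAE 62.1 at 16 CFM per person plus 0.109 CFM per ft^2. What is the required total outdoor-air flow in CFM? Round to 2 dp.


Total = 187*16 + 2823*0.109 = 3299.71 CFM

3299.71 CFM


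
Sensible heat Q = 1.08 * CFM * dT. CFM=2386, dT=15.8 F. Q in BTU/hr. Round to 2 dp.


Q = 1.08 * 2386 * 15.8 = 40714.70 BTU/hr

40714.70 BTU/hr


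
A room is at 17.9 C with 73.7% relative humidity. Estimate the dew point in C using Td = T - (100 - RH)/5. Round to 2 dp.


Td = 17.9 - (100-73.7)/5 = 12.64 C

12.64 C


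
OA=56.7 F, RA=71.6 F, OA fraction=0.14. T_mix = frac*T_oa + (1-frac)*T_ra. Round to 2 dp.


T_mix = 0.14*56.7 + 0.86*71.6 = 69.51 F

69.51 F


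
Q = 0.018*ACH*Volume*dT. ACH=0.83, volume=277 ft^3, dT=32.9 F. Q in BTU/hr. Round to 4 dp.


Q = 0.018 * 0.83 * 277 * 32.9 = 136.1527 BTU/hr

136.1527 BTU/hr


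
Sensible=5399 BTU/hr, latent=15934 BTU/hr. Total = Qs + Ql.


Qt = 5399 + 15934 = 21333 BTU/hr

21333 BTU/hr


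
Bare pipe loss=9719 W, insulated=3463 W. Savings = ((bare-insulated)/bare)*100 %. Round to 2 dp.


Savings = ((9719-3463)/9719)*100 = 64.37 %

64.37 %


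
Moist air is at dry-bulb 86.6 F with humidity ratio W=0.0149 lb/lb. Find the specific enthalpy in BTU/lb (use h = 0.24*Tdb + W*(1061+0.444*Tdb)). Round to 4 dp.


h = 0.24*86.6 + 0.0149*(1061+0.444*86.6) = 37.1658 BTU/lb

37.1658 BTU/lb


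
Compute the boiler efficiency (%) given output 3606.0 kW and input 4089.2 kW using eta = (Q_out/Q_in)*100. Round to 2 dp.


eta = (3606.0/4089.2)*100 = 88.18 %

88.18 %


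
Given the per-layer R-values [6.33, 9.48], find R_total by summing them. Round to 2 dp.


R_total = 6.33 + 9.48 = 15.81

15.81


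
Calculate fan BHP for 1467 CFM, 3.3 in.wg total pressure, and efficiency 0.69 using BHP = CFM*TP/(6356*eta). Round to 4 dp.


BHP = 1467 * 3.3 / (6356 * 0.69) = 1.1039 hp

1.1039 hp


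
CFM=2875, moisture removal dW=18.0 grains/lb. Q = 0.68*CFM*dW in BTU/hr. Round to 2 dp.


Q = 0.68 * 2875 * 18.0 = 35190.00 BTU/hr

35190.00 BTU/hr


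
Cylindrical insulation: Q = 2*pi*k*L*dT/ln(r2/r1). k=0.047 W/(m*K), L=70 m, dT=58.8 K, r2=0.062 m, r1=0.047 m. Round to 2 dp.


Q = 2*pi*0.047*70*58.8/ln(0.062/0.047) = 4388.28 W

4388.28 W


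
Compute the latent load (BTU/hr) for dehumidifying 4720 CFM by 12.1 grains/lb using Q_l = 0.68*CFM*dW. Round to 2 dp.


Q = 0.68 * 4720 * 12.1 = 38836.16 BTU/hr

38836.16 BTU/hr


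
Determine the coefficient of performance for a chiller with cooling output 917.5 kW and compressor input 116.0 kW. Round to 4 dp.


COP = 917.5 / 116.0 = 7.9095

7.9095


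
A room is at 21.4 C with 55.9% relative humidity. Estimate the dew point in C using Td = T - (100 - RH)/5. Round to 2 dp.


Td = 21.4 - (100-55.9)/5 = 12.58 C

12.58 C


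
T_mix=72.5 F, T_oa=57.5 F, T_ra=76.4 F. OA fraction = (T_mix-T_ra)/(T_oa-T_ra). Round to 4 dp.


frac = (72.5 - 76.4) / (57.5 - 76.4) = 0.2063

0.2063


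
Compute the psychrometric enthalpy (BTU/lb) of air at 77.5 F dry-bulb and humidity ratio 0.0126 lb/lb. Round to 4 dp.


h = 0.24*77.5 + 0.0126*(1061+0.444*77.5) = 32.4022 BTU/lb

32.4022 BTU/lb


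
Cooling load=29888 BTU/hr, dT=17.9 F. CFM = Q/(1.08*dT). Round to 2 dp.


CFM = 29888 / (1.08 * 17.9) = 1546.04

1546.04 CFM


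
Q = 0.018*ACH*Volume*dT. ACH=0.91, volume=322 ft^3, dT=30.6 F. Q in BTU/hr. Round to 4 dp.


Q = 0.018 * 0.91 * 322 * 30.6 = 161.3954 BTU/hr

161.3954 BTU/hr


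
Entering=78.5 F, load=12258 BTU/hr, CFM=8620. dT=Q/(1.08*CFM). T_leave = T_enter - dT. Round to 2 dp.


dT = 12258/(1.08*8620) = 1.3167
T_leave = 78.5 - 1.3167 = 77.18 F

77.18 F


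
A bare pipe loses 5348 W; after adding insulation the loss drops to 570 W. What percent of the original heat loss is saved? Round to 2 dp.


Savings = ((5348-570)/5348)*100 = 89.34 %

89.34 %


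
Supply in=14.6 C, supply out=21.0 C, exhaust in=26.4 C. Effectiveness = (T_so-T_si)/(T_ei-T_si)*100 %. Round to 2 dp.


eff = (21.0-14.6)/(26.4-14.6)*100 = 54.24 %

54.24 %


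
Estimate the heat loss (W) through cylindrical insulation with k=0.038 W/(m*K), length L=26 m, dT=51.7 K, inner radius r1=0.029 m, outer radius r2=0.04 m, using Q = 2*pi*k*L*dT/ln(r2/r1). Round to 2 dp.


Q = 2*pi*0.038*26*51.7/ln(0.04/0.029) = 998.01 W

998.01 W


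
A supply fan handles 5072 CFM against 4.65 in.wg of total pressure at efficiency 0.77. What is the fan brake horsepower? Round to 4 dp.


BHP = 5072 * 4.65 / (6356 * 0.77) = 4.8190 hp

4.8190 hp


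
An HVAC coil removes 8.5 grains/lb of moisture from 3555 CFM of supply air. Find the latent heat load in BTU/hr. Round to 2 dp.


Q = 0.68 * 3555 * 8.5 = 20547.90 BTU/hr

20547.90 BTU/hr


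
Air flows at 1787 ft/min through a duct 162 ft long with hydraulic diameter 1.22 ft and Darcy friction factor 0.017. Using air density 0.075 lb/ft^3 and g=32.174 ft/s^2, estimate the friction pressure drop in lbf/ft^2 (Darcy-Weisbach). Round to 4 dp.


v_fps = 1787/60 = 29.7833 ft/s
dp = 0.017*(162/1.22)*0.075*29.7833^2/(2*32.174) = 2.3339 lbf/ft^2

2.3339 lbf/ft^2


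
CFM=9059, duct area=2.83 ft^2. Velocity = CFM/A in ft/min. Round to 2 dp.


V = 9059 / 2.83 = 3201.06 ft/min

3201.06 ft/min


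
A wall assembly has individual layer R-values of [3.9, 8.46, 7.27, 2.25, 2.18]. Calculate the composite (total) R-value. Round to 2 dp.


R_total = 3.9 + 8.46 + 7.27 + 2.25 + 2.18 = 24.06

24.06


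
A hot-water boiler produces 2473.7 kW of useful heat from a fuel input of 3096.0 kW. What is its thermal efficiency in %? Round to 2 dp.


eta = (2473.7/3096.0)*100 = 79.90 %

79.90 %


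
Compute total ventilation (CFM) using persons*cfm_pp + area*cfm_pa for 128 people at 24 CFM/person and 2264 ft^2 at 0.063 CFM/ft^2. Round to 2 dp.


Total = 128*24 + 2264*0.063 = 3214.63 CFM

3214.63 CFM


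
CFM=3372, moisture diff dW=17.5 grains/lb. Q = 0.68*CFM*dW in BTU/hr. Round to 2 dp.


Q = 0.68 * 3372 * 17.5 = 40126.80 BTU/hr

40126.80 BTU/hr


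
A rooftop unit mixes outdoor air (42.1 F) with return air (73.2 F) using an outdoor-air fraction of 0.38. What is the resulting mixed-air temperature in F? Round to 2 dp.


T_mix = 0.38*42.1 + 0.62*73.2 = 61.38 F

61.38 F


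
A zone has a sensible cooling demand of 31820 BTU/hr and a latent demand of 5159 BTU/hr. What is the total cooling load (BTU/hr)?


Qt = 31820 + 5159 = 36979 BTU/hr

36979 BTU/hr


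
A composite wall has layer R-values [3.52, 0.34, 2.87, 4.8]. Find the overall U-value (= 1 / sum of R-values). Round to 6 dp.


R_total = 3.52 + 0.34 + 2.87 + 4.8 = 11.53
U = 1/11.53 = 0.086730

0.086730


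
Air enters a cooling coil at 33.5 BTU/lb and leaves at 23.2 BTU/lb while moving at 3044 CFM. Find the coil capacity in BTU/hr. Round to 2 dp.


Q = 4.5 * 3044 * (33.5 - 23.2) = 141089.40 BTU/hr

141089.40 BTU/hr


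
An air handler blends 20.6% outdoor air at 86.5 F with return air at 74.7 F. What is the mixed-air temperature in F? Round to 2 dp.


T_mix = 74.7 + (20.6/100)*(86.5-74.7) = 77.13 F

77.13 F


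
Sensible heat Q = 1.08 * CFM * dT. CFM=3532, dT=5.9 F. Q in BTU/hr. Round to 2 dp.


Q = 1.08 * 3532 * 5.9 = 22505.90 BTU/hr

22505.90 BTU/hr


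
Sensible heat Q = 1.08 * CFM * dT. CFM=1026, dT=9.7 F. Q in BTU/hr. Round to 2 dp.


Q = 1.08 * 1026 * 9.7 = 10748.38 BTU/hr

10748.38 BTU/hr


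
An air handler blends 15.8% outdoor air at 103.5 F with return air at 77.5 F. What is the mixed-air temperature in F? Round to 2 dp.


T_mix = 77.5 + (15.8/100)*(103.5-77.5) = 81.61 F

81.61 F


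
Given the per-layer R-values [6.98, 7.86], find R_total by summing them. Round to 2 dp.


R_total = 6.98 + 7.86 = 14.84

14.84


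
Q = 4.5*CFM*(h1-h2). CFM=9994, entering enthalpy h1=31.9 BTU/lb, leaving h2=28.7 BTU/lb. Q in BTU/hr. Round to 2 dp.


Q = 4.5 * 9994 * (31.9 - 28.7) = 143913.60 BTU/hr

143913.60 BTU/hr


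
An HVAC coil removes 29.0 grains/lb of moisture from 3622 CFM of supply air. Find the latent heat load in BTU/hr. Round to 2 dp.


Q = 0.68 * 3622 * 29.0 = 71425.84 BTU/hr

71425.84 BTU/hr


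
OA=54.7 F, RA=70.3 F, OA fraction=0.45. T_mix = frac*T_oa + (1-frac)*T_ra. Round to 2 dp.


T_mix = 0.45*54.7 + 0.55*70.3 = 63.28 F

63.28 F


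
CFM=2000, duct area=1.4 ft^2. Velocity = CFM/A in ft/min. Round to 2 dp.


V = 2000 / 1.4 = 1428.57 ft/min

1428.57 ft/min


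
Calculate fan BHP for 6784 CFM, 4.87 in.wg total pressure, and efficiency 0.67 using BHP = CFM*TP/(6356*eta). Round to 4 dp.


BHP = 6784 * 4.87 / (6356 * 0.67) = 7.7581 hp

7.7581 hp


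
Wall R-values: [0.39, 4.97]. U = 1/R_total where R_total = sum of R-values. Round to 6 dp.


R_total = 0.39 + 4.97 = 5.36
U = 1/5.36 = 0.186567

0.186567


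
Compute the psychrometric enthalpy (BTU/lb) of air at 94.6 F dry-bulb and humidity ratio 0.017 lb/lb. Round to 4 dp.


h = 0.24*94.6 + 0.017*(1061+0.444*94.6) = 41.4550 BTU/lb

41.4550 BTU/lb


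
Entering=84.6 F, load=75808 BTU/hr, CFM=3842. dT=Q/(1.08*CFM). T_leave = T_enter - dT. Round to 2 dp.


dT = 75808/(1.08*3842) = 18.2698
T_leave = 84.6 - 18.2698 = 66.33 F

66.33 F


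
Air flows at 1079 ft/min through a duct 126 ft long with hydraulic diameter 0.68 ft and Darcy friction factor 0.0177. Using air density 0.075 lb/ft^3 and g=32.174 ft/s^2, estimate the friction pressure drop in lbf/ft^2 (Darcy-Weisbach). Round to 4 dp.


v_fps = 1079/60 = 17.9833 ft/s
dp = 0.0177*(126/0.68)*0.075*17.9833^2/(2*32.174) = 1.2362 lbf/ft^2

1.2362 lbf/ft^2


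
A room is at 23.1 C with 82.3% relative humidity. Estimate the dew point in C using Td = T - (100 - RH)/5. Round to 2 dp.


Td = 23.1 - (100-82.3)/5 = 19.56 C

19.56 C


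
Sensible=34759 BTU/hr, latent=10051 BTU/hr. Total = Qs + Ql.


Qt = 34759 + 10051 = 44810 BTU/hr

44810 BTU/hr


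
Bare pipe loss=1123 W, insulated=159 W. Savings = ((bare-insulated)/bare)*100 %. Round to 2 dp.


Savings = ((1123-159)/1123)*100 = 85.84 %

85.84 %


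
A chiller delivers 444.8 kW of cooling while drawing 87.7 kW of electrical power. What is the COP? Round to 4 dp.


COP = 444.8 / 87.7 = 5.0718

5.0718


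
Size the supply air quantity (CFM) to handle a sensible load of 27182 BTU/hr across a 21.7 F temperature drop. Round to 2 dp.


CFM = 27182 / (1.08 * 21.7) = 1159.84

1159.84 CFM


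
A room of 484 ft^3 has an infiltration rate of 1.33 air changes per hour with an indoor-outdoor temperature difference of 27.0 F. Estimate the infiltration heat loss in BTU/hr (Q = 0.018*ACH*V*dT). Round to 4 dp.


Q = 0.018 * 1.33 * 484 * 27.0 = 312.8479 BTU/hr

312.8479 BTU/hr


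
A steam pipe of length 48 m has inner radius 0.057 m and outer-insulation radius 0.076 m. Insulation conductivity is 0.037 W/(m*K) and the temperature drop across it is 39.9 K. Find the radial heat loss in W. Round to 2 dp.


Q = 2*pi*0.037*48*39.9/ln(0.076/0.057) = 1547.69 W

1547.69 W


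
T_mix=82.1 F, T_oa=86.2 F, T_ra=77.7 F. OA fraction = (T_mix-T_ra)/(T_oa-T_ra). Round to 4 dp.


frac = (82.1 - 77.7) / (86.2 - 77.7) = 0.5176

0.5176


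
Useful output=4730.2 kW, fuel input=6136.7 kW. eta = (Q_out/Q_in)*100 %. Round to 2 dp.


eta = (4730.2/6136.7)*100 = 77.08 %

77.08 %


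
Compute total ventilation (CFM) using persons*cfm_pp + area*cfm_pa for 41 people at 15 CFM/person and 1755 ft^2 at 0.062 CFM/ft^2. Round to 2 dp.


Total = 41*15 + 1755*0.062 = 723.81 CFM

723.81 CFM


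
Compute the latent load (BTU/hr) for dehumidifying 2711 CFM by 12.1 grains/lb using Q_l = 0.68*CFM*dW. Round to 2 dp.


Q = 0.68 * 2711 * 12.1 = 22306.11 BTU/hr

22306.11 BTU/hr


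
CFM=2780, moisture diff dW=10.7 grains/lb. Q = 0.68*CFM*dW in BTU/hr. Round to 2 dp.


Q = 0.68 * 2780 * 10.7 = 20227.28 BTU/hr

20227.28 BTU/hr


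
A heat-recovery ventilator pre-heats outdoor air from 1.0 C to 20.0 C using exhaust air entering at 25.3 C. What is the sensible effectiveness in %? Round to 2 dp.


eff = (20.0-1.0)/(25.3-1.0)*100 = 78.19 %

78.19 %


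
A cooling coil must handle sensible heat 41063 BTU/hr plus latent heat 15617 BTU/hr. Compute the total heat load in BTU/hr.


Qt = 41063 + 15617 = 56680 BTU/hr

56680 BTU/hr


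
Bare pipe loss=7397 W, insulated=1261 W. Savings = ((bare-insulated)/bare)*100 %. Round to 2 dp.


Savings = ((7397-1261)/7397)*100 = 82.95 %

82.95 %


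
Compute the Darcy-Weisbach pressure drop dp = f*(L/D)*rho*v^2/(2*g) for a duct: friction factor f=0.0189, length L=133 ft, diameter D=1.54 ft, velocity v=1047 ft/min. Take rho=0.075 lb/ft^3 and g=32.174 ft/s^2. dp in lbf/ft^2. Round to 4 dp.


v_fps = 1047/60 = 17.45 ft/s
dp = 0.0189*(133/1.54)*0.075*17.45^2/(2*32.174) = 0.5793 lbf/ft^2

0.5793 lbf/ft^2


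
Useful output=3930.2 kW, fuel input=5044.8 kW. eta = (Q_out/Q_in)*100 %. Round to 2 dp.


eta = (3930.2/5044.8)*100 = 77.91 %

77.91 %


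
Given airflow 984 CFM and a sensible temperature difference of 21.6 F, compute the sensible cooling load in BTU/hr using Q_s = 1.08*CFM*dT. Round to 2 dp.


Q = 1.08 * 984 * 21.6 = 22954.75 BTU/hr

22954.75 BTU/hr


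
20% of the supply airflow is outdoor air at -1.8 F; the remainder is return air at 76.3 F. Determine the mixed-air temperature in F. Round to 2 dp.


T_mix = 0.2*(-1.8) + 0.8*76.3 = 60.68 F

60.68 F


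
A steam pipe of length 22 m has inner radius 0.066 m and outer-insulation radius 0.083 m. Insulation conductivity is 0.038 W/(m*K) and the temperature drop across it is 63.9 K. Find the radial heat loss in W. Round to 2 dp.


Q = 2*pi*0.038*22*63.9/ln(0.083/0.066) = 1464.53 W

1464.53 W


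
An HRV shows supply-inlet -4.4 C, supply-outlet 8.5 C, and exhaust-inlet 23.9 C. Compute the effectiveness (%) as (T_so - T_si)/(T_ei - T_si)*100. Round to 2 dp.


eff = (8.5-(-4.4))/(23.9-(-4.4))*100 = 45.58 %

45.58 %


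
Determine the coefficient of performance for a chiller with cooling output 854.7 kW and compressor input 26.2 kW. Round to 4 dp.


COP = 854.7 / 26.2 = 32.6221

32.6221


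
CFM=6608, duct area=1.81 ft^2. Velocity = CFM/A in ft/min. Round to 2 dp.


V = 6608 / 1.81 = 3650.83 ft/min

3650.83 ft/min


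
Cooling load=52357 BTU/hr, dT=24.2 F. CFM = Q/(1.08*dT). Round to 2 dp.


CFM = 52357 / (1.08 * 24.2) = 2003.25

2003.25 CFM


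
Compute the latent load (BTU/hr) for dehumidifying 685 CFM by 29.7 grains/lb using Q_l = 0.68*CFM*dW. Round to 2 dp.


Q = 0.68 * 685 * 29.7 = 13834.26 BTU/hr

13834.26 BTU/hr


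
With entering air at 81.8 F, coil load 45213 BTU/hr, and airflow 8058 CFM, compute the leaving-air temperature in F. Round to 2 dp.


dT = 45213/(1.08*8058) = 5.1953
T_leave = 81.8 - 5.1953 = 76.60 F

76.60 F


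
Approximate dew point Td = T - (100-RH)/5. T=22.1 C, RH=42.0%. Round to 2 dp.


Td = 22.1 - (100-42.0)/5 = 10.50 C

10.50 C


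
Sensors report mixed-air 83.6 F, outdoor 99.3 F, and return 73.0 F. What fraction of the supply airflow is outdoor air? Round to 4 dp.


frac = (83.6 - 73.0) / (99.3 - 73.0) = 0.4030

0.4030


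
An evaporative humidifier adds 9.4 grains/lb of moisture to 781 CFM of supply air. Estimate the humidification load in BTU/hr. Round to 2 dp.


Q = 0.68 * 781 * 9.4 = 4992.15 BTU/hr

4992.15 BTU/hr


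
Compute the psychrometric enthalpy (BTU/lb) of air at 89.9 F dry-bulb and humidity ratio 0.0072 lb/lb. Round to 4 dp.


h = 0.24*89.9 + 0.0072*(1061+0.444*89.9) = 29.5026 BTU/lb

29.5026 BTU/lb


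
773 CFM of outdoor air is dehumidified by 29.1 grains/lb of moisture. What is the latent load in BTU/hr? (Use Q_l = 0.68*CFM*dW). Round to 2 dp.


Q = 0.68 * 773 * 29.1 = 15296.12 BTU/hr

15296.12 BTU/hr


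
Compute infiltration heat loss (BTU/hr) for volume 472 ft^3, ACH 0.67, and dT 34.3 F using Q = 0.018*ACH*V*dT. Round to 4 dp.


Q = 0.018 * 0.67 * 472 * 34.3 = 195.2466 BTU/hr

195.2466 BTU/hr


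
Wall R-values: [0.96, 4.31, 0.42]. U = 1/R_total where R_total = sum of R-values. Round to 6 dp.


R_total = 0.96 + 4.31 + 0.42 = 5.69
U = 1/5.69 = 0.175747

0.175747


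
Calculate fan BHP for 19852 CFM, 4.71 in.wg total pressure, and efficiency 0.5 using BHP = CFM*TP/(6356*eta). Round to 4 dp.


BHP = 19852 * 4.71 / (6356 * 0.5) = 29.4219 hp

29.4219 hp


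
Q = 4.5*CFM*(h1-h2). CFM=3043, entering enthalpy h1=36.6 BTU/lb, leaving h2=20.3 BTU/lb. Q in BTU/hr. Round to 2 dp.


Q = 4.5 * 3043 * (36.6 - 20.3) = 223204.05 BTU/hr

223204.05 BTU/hr


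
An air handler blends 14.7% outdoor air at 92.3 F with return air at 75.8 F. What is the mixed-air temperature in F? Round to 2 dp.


T_mix = 75.8 + (14.7/100)*(92.3-75.8) = 78.23 F

78.23 F


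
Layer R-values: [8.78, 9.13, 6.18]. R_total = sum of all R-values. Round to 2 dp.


R_total = 8.78 + 9.13 + 6.18 = 24.09

24.09


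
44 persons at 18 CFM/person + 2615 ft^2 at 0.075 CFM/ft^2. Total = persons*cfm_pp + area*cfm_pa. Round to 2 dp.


Total = 44*18 + 2615*0.075 = 988.13 CFM

988.13 CFM


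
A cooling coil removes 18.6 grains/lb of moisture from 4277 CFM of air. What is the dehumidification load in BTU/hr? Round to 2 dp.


Q = 0.68 * 4277 * 18.6 = 54095.50 BTU/hr

54095.50 BTU/hr


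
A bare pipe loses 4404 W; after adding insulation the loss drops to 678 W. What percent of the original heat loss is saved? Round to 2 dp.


Savings = ((4404-678)/4404)*100 = 84.60 %

84.60 %


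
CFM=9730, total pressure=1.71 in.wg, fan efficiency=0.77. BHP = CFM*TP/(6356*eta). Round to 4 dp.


BHP = 9730 * 1.71 / (6356 * 0.77) = 3.3997 hp

3.3997 hp


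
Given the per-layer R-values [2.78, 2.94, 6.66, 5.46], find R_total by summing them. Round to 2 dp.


R_total = 2.78 + 2.94 + 6.66 + 5.46 = 17.84

17.84


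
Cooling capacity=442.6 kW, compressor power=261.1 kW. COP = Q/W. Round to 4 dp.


COP = 442.6 / 261.1 = 1.6951

1.6951


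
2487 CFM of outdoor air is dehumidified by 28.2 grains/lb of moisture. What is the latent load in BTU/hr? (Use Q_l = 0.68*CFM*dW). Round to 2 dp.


Q = 0.68 * 2487 * 28.2 = 47690.71 BTU/hr

47690.71 BTU/hr


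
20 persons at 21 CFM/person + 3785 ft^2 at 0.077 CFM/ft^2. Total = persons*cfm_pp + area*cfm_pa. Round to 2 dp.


Total = 20*21 + 3785*0.077 = 711.45 CFM

711.45 CFM


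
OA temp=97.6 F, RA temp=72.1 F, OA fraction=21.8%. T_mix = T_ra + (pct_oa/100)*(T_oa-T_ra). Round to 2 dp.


T_mix = 72.1 + (21.8/100)*(97.6-72.1) = 77.66 F

77.66 F


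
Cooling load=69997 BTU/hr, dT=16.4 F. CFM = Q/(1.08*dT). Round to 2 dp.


CFM = 69997 / (1.08 * 16.4) = 3951.95

3951.95 CFM


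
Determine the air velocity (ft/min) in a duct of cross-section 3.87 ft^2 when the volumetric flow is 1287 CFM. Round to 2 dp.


V = 1287 / 3.87 = 332.56 ft/min

332.56 ft/min


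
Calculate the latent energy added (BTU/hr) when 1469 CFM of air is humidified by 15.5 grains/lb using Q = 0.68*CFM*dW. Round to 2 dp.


Q = 0.68 * 1469 * 15.5 = 15483.26 BTU/hr

15483.26 BTU/hr


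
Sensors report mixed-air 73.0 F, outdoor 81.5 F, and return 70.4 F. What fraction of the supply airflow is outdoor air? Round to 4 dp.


frac = (73.0 - 70.4) / (81.5 - 70.4) = 0.2342

0.2342


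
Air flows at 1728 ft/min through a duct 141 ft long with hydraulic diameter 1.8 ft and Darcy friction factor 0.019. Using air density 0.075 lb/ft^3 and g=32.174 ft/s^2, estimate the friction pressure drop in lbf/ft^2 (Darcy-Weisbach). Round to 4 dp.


v_fps = 1728/60 = 28.8 ft/s
dp = 0.019*(141/1.8)*0.075*28.8^2/(2*32.174) = 1.4388 lbf/ft^2

1.4388 lbf/ft^2


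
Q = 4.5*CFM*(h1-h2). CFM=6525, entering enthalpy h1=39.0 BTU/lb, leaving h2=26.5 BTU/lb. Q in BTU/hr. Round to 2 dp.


Q = 4.5 * 6525 * (39.0 - 26.5) = 367031.25 BTU/hr

367031.25 BTU/hr


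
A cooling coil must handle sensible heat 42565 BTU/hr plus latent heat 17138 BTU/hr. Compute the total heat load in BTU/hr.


Qt = 42565 + 17138 = 59703 BTU/hr

59703 BTU/hr


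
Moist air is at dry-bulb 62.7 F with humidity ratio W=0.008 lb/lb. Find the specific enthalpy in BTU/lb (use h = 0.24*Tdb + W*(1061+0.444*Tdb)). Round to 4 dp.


h = 0.24*62.7 + 0.008*(1061+0.444*62.7) = 23.7587 BTU/lb

23.7587 BTU/lb


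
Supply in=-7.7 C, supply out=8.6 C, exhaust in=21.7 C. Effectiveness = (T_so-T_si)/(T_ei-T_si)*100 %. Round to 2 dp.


eff = (8.6-(-7.7))/(21.7-(-7.7))*100 = 55.44 %

55.44 %


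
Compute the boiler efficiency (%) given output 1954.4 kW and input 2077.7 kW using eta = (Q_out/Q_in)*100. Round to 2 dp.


eta = (1954.4/2077.7)*100 = 94.07 %

94.07 %


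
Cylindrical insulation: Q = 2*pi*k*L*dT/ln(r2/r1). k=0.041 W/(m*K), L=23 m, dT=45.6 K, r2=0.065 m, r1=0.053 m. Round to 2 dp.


Q = 2*pi*0.041*23*45.6/ln(0.065/0.053) = 1323.80 W

1323.80 W


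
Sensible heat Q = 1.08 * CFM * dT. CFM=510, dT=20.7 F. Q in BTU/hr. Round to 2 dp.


Q = 1.08 * 510 * 20.7 = 11401.56 BTU/hr

11401.56 BTU/hr


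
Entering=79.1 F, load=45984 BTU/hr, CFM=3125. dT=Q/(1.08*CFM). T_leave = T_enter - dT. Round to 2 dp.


dT = 45984/(1.08*3125) = 13.6249
T_leave = 79.1 - 13.6249 = 65.48 F

65.48 F


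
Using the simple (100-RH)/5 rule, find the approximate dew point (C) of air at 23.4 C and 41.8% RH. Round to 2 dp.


Td = 23.4 - (100-41.8)/5 = 11.76 C

11.76 C


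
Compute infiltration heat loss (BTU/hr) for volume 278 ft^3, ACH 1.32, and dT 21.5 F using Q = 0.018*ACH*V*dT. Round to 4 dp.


Q = 0.018 * 1.32 * 278 * 21.5 = 142.0135 BTU/hr

142.0135 BTU/hr


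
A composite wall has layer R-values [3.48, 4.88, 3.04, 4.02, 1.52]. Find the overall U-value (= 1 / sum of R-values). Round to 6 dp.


R_total = 3.48 + 4.88 + 3.04 + 4.02 + 1.52 = 16.94
U = 1/16.94 = 0.059032

0.059032


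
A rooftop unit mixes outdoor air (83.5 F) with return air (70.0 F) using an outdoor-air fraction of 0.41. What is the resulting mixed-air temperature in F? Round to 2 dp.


T_mix = 0.41*83.5 + 0.59*70.0 = 75.54 F

75.54 F


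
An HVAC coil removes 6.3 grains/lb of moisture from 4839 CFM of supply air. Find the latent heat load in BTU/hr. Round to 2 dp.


Q = 0.68 * 4839 * 6.3 = 20730.28 BTU/hr

20730.28 BTU/hr


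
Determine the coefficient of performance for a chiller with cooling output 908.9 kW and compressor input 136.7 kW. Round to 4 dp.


COP = 908.9 / 136.7 = 6.6489

6.6489


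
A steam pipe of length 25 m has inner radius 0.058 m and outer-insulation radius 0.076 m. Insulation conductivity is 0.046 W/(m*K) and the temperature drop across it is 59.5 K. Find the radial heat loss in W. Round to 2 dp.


Q = 2*pi*0.046*25*59.5/ln(0.076/0.058) = 1590.61 W

1590.61 W


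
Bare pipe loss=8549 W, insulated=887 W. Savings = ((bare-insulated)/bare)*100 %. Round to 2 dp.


Savings = ((8549-887)/8549)*100 = 89.62 %

89.62 %


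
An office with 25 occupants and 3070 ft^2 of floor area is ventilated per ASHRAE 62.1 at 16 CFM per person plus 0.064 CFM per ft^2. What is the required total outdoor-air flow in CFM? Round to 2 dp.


Total = 25*16 + 3070*0.064 = 596.48 CFM

596.48 CFM


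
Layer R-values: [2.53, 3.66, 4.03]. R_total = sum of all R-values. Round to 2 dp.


R_total = 2.53 + 3.66 + 4.03 = 10.22

10.22


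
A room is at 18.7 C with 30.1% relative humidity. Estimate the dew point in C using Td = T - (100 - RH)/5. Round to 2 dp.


Td = 18.7 - (100-30.1)/5 = 4.72 C

4.72 C


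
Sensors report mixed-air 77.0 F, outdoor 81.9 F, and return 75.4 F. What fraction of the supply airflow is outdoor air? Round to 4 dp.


frac = (77.0 - 75.4) / (81.9 - 75.4) = 0.2462

0.2462


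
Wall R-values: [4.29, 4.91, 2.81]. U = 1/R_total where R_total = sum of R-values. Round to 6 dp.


R_total = 4.29 + 4.91 + 2.81 = 12.01
U = 1/12.01 = 0.083264

0.083264


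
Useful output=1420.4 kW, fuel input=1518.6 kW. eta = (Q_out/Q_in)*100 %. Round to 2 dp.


eta = (1420.4/1518.6)*100 = 93.53 %

93.53 %


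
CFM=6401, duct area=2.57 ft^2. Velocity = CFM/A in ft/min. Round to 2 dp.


V = 6401 / 2.57 = 2490.66 ft/min

2490.66 ft/min


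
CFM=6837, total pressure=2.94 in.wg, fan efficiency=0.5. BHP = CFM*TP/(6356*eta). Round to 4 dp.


BHP = 6837 * 2.94 / (6356 * 0.5) = 6.3250 hp

6.3250 hp


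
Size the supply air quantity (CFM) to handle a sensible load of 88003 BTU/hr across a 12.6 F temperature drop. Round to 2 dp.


CFM = 88003 / (1.08 * 12.6) = 6467.00

6467.00 CFM


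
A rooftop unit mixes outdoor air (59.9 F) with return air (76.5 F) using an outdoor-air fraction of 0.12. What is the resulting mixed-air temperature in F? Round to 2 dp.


T_mix = 0.12*59.9 + 0.88*76.5 = 74.51 F

74.51 F


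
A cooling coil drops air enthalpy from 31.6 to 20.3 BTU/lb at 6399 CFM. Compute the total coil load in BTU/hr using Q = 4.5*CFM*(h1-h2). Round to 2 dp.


Q = 4.5 * 6399 * (31.6 - 20.3) = 325389.15 BTU/hr

325389.15 BTU/hr


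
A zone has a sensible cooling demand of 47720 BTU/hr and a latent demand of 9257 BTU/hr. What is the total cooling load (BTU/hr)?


Qt = 47720 + 9257 = 56977 BTU/hr

56977 BTU/hr


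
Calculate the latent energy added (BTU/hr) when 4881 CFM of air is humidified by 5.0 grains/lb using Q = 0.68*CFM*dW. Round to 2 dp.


Q = 0.68 * 4881 * 5.0 = 16595.40 BTU/hr

16595.40 BTU/hr


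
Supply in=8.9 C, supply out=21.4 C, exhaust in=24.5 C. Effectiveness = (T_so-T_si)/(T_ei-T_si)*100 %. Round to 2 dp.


eff = (21.4-8.9)/(24.5-8.9)*100 = 80.13 %

80.13 %


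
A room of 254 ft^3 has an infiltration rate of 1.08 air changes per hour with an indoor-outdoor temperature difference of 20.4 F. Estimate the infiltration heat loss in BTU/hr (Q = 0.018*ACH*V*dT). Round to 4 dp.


Q = 0.018 * 1.08 * 254 * 20.4 = 100.7303 BTU/hr

100.7303 BTU/hr


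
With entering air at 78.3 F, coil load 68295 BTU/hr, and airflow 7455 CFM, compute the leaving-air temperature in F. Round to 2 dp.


dT = 68295/(1.08*7455) = 8.4824
T_leave = 78.3 - 8.4824 = 69.82 F

69.82 F


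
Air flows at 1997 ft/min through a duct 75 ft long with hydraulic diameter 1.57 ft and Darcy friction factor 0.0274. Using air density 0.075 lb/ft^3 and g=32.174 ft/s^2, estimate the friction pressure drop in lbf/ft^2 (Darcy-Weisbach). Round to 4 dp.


v_fps = 1997/60 = 33.2833 ft/s
dp = 0.0274*(75/1.57)*0.075*33.2833^2/(2*32.174) = 1.6900 lbf/ft^2

1.6900 lbf/ft^2


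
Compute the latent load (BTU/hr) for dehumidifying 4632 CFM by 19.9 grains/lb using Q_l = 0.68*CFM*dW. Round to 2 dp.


Q = 0.68 * 4632 * 19.9 = 62680.22 BTU/hr

62680.22 BTU/hr


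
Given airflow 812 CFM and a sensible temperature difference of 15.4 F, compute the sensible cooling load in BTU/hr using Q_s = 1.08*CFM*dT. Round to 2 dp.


Q = 1.08 * 812 * 15.4 = 13505.18 BTU/hr

13505.18 BTU/hr


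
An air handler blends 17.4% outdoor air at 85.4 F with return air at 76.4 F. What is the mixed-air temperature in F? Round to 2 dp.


T_mix = 76.4 + (17.4/100)*(85.4-76.4) = 77.97 F

77.97 F


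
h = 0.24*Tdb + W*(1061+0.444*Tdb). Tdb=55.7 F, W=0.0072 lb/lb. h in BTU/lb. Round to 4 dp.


h = 0.24*55.7 + 0.0072*(1061+0.444*55.7) = 21.1853 BTU/lb

21.1853 BTU/lb


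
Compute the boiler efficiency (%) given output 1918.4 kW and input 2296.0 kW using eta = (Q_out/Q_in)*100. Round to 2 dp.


eta = (1918.4/2296.0)*100 = 83.55 %

83.55 %


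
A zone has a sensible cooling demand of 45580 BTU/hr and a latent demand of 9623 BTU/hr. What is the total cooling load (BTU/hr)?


Qt = 45580 + 9623 = 55203 BTU/hr

55203 BTU/hr


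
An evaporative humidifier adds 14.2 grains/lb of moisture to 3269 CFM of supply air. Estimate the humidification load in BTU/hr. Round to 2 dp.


Q = 0.68 * 3269 * 14.2 = 31565.46 BTU/hr

31565.46 BTU/hr


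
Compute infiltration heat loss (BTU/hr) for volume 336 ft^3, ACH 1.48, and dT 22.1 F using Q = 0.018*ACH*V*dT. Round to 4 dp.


Q = 0.018 * 1.48 * 336 * 22.1 = 197.8180 BTU/hr

197.8180 BTU/hr


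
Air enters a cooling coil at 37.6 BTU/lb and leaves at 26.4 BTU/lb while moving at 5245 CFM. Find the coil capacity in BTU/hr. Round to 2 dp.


Q = 4.5 * 5245 * (37.6 - 26.4) = 264348.00 BTU/hr

264348.00 BTU/hr


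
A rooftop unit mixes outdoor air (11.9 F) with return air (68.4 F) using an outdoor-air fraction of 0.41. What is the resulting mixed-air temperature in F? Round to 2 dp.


T_mix = 0.41*11.9 + 0.59*68.4 = 45.24 F

45.24 F


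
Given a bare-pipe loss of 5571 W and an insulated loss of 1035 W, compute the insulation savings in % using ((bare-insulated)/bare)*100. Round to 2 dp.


Savings = ((5571-1035)/5571)*100 = 81.42 %

81.42 %


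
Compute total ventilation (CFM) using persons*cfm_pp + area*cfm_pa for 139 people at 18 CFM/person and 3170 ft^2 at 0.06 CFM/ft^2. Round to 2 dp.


Total = 139*18 + 3170*0.06 = 2692.20 CFM

2692.20 CFM


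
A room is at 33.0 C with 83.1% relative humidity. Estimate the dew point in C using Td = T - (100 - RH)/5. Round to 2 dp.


Td = 33.0 - (100-83.1)/5 = 29.62 C

29.62 C


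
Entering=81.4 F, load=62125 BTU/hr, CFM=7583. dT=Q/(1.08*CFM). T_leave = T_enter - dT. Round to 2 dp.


dT = 62125/(1.08*7583) = 7.5858
T_leave = 81.4 - 7.5858 = 73.81 F

73.81 F


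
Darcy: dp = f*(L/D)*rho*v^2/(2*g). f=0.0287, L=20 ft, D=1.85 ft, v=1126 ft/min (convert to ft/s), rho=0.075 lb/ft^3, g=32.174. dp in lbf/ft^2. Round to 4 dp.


v_fps = 1126/60 = 18.7667 ft/s
dp = 0.0287*(20/1.85)*0.075*18.7667^2/(2*32.174) = 0.1274 lbf/ft^2

0.1274 lbf/ft^2


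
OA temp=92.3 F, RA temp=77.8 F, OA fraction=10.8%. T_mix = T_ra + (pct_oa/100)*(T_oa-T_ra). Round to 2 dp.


T_mix = 77.8 + (10.8/100)*(92.3-77.8) = 79.37 F

79.37 F


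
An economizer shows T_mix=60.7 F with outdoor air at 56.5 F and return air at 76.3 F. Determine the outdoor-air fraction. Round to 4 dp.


frac = (60.7 - 76.3) / (56.5 - 76.3) = 0.7879

0.7879


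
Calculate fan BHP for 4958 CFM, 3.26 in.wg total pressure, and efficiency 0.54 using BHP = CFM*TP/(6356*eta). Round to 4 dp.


BHP = 4958 * 3.26 / (6356 * 0.54) = 4.7092 hp

4.7092 hp
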